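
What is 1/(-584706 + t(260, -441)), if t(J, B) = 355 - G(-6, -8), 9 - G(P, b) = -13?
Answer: -1/584373 ≈ -1.7112e-6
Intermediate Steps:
G(P, b) = 22 (G(P, b) = 9 - 1*(-13) = 9 + 13 = 22)
t(J, B) = 333 (t(J, B) = 355 - 1*22 = 355 - 22 = 333)
1/(-584706 + t(260, -441)) = 1/(-584706 + 333) = 1/(-584373) = -1/584373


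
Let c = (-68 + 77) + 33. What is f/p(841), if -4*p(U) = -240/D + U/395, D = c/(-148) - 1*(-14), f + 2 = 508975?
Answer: 163248000020/1232317 ≈ 1.3247e+5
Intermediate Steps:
f = 508973 (f = -2 + 508975 = 508973)
c = 42 (c = 9 + 33 = 42)
D = 1015/74 (D = 42/(-148) - 1*(-14) = 42*(-1/148) + 14 = -21/74 + 14 = 1015/74 ≈ 13.716)
p(U) = 888/203 - U/1580 (p(U) = -(-240/1015/74 + U/395)/4 = -(-240*74/1015 + U*(1/395))/4 = -(-3552/203 + U/395)/4 = 888/203 - U/1580)
f/p(841) = 508973/(888/203 - 1/1580*841) = 508973/(888/203 - 841/1580) = 508973/(1232317/320740) = 508973*(320740/1232317) = 163248000020/1232317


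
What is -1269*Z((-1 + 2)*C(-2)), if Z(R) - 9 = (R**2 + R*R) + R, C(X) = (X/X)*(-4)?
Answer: -46953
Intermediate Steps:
C(X) = -4 (C(X) = 1*(-4) = -4)
Z(R) = 9 + R + 2*R**2 (Z(R) = 9 + ((R**2 + R*R) + R) = 9 + ((R**2 + R**2) + R) = 9 + (2*R**2 + R) = 9 + (R + 2*R**2) = 9 + R + 2*R**2)
-1269*Z((-1 + 2)*C(-2)) = -1269*(9 + (-1 + 2)*(-4) + 2*((-1 + 2)*(-4))**2) = -1269*(9 + 1*(-4) + 2*(1*(-4))**2) = -1269*(9 - 4 + 2*(-4)**2) = -1269*(9 - 4 + 2*16) = -1269*(9 - 4 + 32) = -1269*37 = -46953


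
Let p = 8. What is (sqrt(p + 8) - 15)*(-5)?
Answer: 55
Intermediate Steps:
(sqrt(p + 8) - 15)*(-5) = (sqrt(8 + 8) - 15)*(-5) = (sqrt(16) - 15)*(-5) = (4 - 15)*(-5) = -11*(-5) = 55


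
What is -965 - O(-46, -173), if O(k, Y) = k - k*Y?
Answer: 7039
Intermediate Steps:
O(k, Y) = k - Y*k
-965 - O(-46, -173) = -965 - (-46)*(1 - 1*(-173)) = -965 - (-46)*(1 + 173) = -965 - (-46)*174 = -965 - 1*(-8004) = -965 + 8004 = 7039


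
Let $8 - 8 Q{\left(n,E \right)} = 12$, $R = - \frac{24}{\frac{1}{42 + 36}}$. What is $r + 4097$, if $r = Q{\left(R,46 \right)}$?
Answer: $\frac{8193}{2} \approx 4096.5$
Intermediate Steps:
$R = -1872$ ($R = - \frac{24}{\frac{1}{78}} = - 24 \frac{1}{\frac{1}{78}} = \left(-24\right) 78 = -1872$)
$Q{\left(n,E \right)} = - \frac{1}{2}$ ($Q{\left(n,E \right)} = 1 - \frac{3}{2} = - \frac{1}{2}$)
$r = - \frac{1}{2} \approx -0.5$
$r + 4097 = - \frac{1}{2} + 4097 = \frac{8193}{2}$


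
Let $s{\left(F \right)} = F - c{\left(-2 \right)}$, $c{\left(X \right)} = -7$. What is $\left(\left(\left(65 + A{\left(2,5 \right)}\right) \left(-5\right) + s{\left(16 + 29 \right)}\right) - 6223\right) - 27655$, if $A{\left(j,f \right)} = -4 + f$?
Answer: $-34156$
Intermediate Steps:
$s{\left(F \right)} = 7 + F$ ($s{\left(F \right)} = F - -7 = F + 7 = 7 + F$)
$\left(\left(\left(65 + A{\left(2,5 \right)}\right) \left(-5\right) + s{\left(16 + 29 \right)}\right) - 6223\right) - 27655 = \left(\left(\left(65 + \left(-4 + 5\right)\right) \left(-5\right) + \left(7 + \left(16 + 29\right)\right)\right) - 6223\right) - 27655 = \left(\left(\left(65 + 1\right) \left(-5\right) + \left(7 + 45\right)\right) - 6223\right) - 27655 = \left(\left(66 \left(-5\right) + 52\right) - 6223\right) - 27655 = \left(\left(-330 + 52\right) - 6223\right) - 27655 = \left(-278 - 6223\right) - 27655 = -6501 - 27655 = -34156$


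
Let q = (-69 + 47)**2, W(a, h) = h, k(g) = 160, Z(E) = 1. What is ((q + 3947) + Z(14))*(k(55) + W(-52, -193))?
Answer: -146256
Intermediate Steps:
q = 484 (q = (-22)**2 = 484)
((q + 3947) + Z(14))*(k(55) + W(-52, -193)) = ((484 + 3947) + 1)*(160 - 193) = (4431 + 1)*(-33) = 4432*(-33) = -146256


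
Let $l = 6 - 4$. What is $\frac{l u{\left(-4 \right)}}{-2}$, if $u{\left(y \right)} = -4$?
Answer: $4$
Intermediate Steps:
$l = 2$ ($l = 6 - 4 = 2$)
$\frac{l u{\left(-4 \right)}}{-2} = \frac{2 \left(-4\right)}{-2} = \left(-8\right) \left(- \frac{1}{2}\right) = 4$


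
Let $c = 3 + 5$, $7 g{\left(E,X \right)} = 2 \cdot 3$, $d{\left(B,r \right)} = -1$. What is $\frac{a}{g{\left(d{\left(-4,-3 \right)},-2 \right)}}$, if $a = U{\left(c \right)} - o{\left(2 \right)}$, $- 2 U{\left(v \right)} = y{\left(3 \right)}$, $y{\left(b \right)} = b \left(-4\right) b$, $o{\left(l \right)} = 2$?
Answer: $\frac{56}{3} \approx 18.667$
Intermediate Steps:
$y{\left(b \right)} = - 4 b^{2}$ ($y{\left(b \right)} = - 4 b b = - 4 b^{2}$)
$g{\left(E,X \right)} = \frac{6}{7}$ ($g{\left(E,X \right)} = \frac{2 \cdot 3}{7} = \frac{1}{7} \cdot 6 = \frac{6}{7}$)
$c = 8$
$U{\left(v \right)} = 18$ ($U{\left(v \right)} = - \frac{\left(-4\right) 3^{2}}{2} = - \frac{\left(-4\right) 9}{2} = \left(- \frac{1}{2}\right) \left(-36\right) = 18$)
$a = 16$ ($a = 18 - 2 = 16$)
$\frac{a}{g{\left(d{\left(-4,-3 \right)},-2 \right)}} = \frac{16}{\frac{6}{7}} = 16 \cdot \frac{7}{6} = \frac{56}{3}$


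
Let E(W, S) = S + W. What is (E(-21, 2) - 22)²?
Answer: 1681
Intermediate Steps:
(E(-21, 2) - 22)² = ((2 - 21) - 22)² = (-19 - 22)² = (-41)² = 1681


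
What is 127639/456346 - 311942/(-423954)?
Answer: 98233274269/96734856042 ≈ 1.0155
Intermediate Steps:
127639/456346 - 311942/(-423954) = 127639*(1/456346) - 311942*(-1/423954) = 127639/456346 + 155971/211977 = 98233274269/96734856042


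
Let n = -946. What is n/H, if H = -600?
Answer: 473/300 ≈ 1.5767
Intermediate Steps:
n/H = -946/(-600) = -946*(-1/600) = 473/300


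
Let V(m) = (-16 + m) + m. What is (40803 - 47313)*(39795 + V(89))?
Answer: -260120070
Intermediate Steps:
V(m) = -16 + 2*m
(40803 - 47313)*(39795 + V(89)) = (40803 - 47313)*(39795 + (-16 + 2*89)) = -6510*(39795 + (-16 + 178)) = -6510*(39795 + 162) = -6510*39957 = -260120070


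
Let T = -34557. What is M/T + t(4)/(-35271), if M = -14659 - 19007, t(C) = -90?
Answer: 44094208/45142961 ≈ 0.97677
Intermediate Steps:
M = -33666
M/T + t(4)/(-35271) = -33666/(-34557) - 90/(-35271) = -33666*(-1/34557) - 90*(-1/35271) = 11222/11519 + 10/3919 = 44094208/45142961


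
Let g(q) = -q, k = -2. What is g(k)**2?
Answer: 4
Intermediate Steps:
g(k)**2 = (-1*(-2))**2 = 2**2 = 4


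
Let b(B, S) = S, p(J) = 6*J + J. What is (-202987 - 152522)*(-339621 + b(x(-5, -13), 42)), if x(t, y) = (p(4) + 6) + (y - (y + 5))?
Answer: 120723390711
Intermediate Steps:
p(J) = 7*J
x(t, y) = 29 (x(t, y) = (7*4 + 6) + (y - (y + 5)) = (28 + 6) + (y - (5 + y)) = 34 + (y + (-5 - y)) = 34 - 5 = 29)
(-202987 - 152522)*(-339621 + b(x(-5, -13), 42)) = (-202987 - 152522)*(-339621 + 42) = -355509*(-339579) = 120723390711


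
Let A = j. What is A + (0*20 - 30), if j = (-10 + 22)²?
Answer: 114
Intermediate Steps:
j = 144 (j = 12² = 144)
A = 144
A + (0*20 - 30) = 144 + (0*20 - 30) = 144 + (0 - 30) = 144 - 30 = 114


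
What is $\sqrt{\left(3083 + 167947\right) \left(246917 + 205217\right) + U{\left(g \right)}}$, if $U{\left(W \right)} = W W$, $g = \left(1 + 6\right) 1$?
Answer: $\sqrt{77328478069} \approx 2.7808 \cdot 10^{5}$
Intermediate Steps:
$g = 7$ ($g = 7 \cdot 1 = 7$)
$U{\left(W \right)} = W^{2}$
$\sqrt{\left(3083 + 167947\right) \left(246917 + 205217\right) + U{\left(g \right)}} = \sqrt{\left(3083 + 167947\right) \left(246917 + 205217\right) + 7^{2}} = \sqrt{171030 \cdot 452134 + 49} = \sqrt{77328478020 + 49} = \sqrt{77328478069}$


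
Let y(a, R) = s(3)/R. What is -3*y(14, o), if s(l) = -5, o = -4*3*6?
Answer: -5/24 ≈ -0.20833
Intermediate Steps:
o = -72 (o = -12*6 = -72)
y(a, R) = -5/R
-3*y(14, o) = -(-15)/(-72) = -(-15)*(-1)/72 = -3*5/72 = -5/24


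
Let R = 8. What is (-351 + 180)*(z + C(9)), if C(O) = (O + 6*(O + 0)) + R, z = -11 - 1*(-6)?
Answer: -11286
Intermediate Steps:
z = -5 (z = -11 + 6 = -5)
C(O) = 8 + 7*O (C(O) = (O + 6*(O + 0)) + 8 = (O + 6*O) + 8 = 7*O + 8 = 8 + 7*O)
(-351 + 180)*(z + C(9)) = (-351 + 180)*(-5 + (8 + 7*9)) = -171*(-5 + (8 + 63)) = -171*(-5 + 71) = -171*66 = -11286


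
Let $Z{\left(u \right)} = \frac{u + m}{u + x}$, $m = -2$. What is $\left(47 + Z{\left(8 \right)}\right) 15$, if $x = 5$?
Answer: $\frac{9255}{13} \approx 711.92$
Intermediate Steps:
$Z{\left(u \right)} = \frac{-2 + u}{5 + u}$ ($Z{\left(u \right)} = \frac{u - 2}{u + 5} = \frac{-2 + u}{5 + u}$)
$\left(47 + Z{\left(8 \right)}\right) 15 = \left(47 + \frac{-2 + 8}{5 + 8}\right) 15 = \left(47 + \frac{1}{13} \cdot 6\right) 15 = \left(47 + \frac{6}{13}\right) 15 = \frac{617}{13} \cdot 15 = \frac{9255}{13}$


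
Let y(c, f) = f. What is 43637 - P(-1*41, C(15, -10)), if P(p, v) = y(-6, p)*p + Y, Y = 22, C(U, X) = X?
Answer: 41934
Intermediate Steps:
P(p, v) = 22 + p² (P(p, v) = p*p + 22 = p² + 22 = 22 + p²)
43637 - P(-1*41, C(15, -10)) = 43637 - (22 + (-1*41)²) = 43637 - (22 + (-41)²) = 43637 - (22 + 1681) = 43637 - 1*1703 = 43637 - 1703 = 41934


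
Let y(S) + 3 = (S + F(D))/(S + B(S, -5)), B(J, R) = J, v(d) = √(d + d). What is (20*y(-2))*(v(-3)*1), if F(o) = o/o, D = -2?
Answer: -55*I*√6 ≈ -134.72*I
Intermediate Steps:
v(d) = √2*√d (v(d) = √(2*d) = √2*√d)
F(o) = 1
y(S) = -3 + (1 + S)/(2*S) (y(S) = -3 + (S + 1)/(S + S) = -3 + (1 + S)/((2*S)) = -3 + (1 + S)*(1/(2*S)) = -3 + (1 + S)/(2*S))
(20*y(-2))*(v(-3)*1) = (20*((½)*(1 - 5*(-2))/(-2)))*((√2*√(-3))*1) = (20*((½)*(-½)*(1 + 10)))*((√2*(I*√3))*1) = (20*((½)*(-½)*11))*((I*√6)*1) = (20*(-11/4))*(I*√6) = -55*I*√6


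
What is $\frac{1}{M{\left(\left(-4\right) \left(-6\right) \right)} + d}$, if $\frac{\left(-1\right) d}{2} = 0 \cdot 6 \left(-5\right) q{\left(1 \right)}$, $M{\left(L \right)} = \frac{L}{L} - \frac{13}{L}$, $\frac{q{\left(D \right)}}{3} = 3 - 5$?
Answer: $\frac{24}{11} \approx 2.1818$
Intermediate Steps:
$q{\left(D \right)} = -6$ ($q{\left(D \right)} = 3 \left(3 - 5\right) = 3 \left(-2\right) = -6$)
$M{\left(L \right)} = 1 - \frac{13}{L}$
$d = 0$ ($d = - 2 \cdot 0 \cdot 6 \left(-5\right) \left(-6\right) = - 2 \cdot 0 \left(-30\right) \left(-6\right) = - 2 \cdot 0 \left(-6\right) = \left(-2\right) 0 = 0$)
$\frac{1}{M{\left(\left(-4\right) \left(-6\right) \right)} + d} = \frac{1}{\frac{-13 - -24}{\left(-4\right) \left(-6\right)} + 0} = \frac{1}{\frac{-13 + 24}{24} + 0} = \frac{1}{\frac{1}{24} \cdot 11 + 0} = \frac{1}{\frac{11}{24} + 0} = \frac{1}{\frac{11}{24}} = \frac{24}{11}$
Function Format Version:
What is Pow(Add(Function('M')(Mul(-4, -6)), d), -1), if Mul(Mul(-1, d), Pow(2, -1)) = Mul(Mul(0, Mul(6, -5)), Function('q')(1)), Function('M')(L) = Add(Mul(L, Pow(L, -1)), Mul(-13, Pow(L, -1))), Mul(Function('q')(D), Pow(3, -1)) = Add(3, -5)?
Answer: Rational(24, 11) ≈ 2.1818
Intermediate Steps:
Function('q')(D) = -6 (Function('q')(D) = Mul(3, Add(3, -5)) = Mul(3, -2) = -6)
Function('M')(L) = Add(1, Mul(-13, Pow(L, -1)))
d = 0 (d = Mul(-2, Mul(Mul(0, Mul(6, -5)), -6)) = Mul(-2, Mul(Mul(0, -30), -6)) = Mul(-2, Mul(0, -6)) = Mul(-2, 0) = 0)
Pow(Add(Function('M')(Mul(-4, -6)), d), -1) = Pow(Add(Mul(Pow(Mul(-4, -6), -1), Add(-13, Mul(-4, -6))), 0), -1) = Pow(Add(Mul(Pow(24, -1), Add(-13, 24)), 0), -1) = Pow(Add(Mul(Rational(1, 24), 11), 0), -1) = Pow(Add(Rational(11, 24), 0), -1) = Pow(Rational(11, 24), -1) = Rational(24, 11)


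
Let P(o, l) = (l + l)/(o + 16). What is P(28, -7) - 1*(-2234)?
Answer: 49141/22 ≈ 2233.7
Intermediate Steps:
P(o, l) = 2*l/(16 + o) (P(o, l) = (2*l)/(16 + o) = 2*l/(16 + o))
P(28, -7) - 1*(-2234) = 2*(-7)/(16 + 28) - 1*(-2234) = 2*(-7)/44 + 2234 = 2*(-7)*(1/44) + 2234 = -7/22 + 2234 = 49141/22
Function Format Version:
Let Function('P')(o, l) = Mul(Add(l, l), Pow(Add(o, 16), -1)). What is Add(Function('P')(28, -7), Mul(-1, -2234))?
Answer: Rational(49141, 22) ≈ 2233.7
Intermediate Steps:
Function('P')(o, l) = Mul(2, l, Pow(Add(16, o), -1)) (Function('P')(o, l) = Mul(Mul(2, l), Pow(Add(16, o), -1)) = Mul(2, l, Pow(Add(16, o), -1)))
Add(Function('P')(28, -7), Mul(-1, -2234)) = Add(Mul(2, -7, Pow(Add(16, 28), -1)), Mul(-1, -2234)) = Add(Mul(2, -7, Pow(44, -1)), 2234) = Add(Mul(2, -7, Rational(1, 44)), 2234) = Add(Rational(-7, 22), 2234) = Rational(49141, 22)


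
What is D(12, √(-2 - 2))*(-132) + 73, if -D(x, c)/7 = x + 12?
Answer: 22249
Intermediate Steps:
D(x, c) = -84 - 7*x (D(x, c) = -7*(x + 12) = -7*(12 + x) = -84 - 7*x)
D(12, √(-2 - 2))*(-132) + 73 = (-84 - 7*12)*(-132) + 73 = (-84 - 84)*(-132) + 73 = -168*(-132) + 73 = 22176 + 73 = 22249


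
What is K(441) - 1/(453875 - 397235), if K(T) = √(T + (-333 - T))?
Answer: -1/56640 + 3*I*√37 ≈ -1.7655e-5 + 18.248*I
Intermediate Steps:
K(T) = 3*I*√37 (K(T) = √(-333) = 3*I*√37)
K(441) - 1/(453875 - 397235) = 3*I*√37 - 1/(453875 - 397235) = 3*I*√37 - 1/56640 = -1/56640 + 3*I*√37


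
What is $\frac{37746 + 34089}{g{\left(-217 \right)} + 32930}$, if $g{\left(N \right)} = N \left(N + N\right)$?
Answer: $\frac{71835}{127108} \approx 0.56515$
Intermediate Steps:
$g{\left(N \right)} = 2 N^{2}$ ($g{\left(N \right)} = N 2 N = 2 N^{2}$)
$\frac{37746 + 34089}{g{\left(-217 \right)} + 32930} = \frac{37746 + 34089}{2 \left(-217\right)^{2} + 32930} = \frac{71835}{2 \cdot 47089 + 32930} = \frac{71835}{94178 + 32930} = \frac{71835}{127108}$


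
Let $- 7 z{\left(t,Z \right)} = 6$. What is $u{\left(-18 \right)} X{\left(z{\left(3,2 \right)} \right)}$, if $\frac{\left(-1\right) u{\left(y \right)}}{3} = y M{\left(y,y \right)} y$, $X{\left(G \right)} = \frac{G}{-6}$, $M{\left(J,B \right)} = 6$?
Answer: $- \frac{5832}{7} \approx -833.14$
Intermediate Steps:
$z{\left(t,Z \right)} = - \frac{6}{7}$ ($z{\left(t,Z \right)} = \left(- \frac{1}{7}\right) 6 = - \frac{6}{7}$)
$X{\left(G \right)} = - \frac{G}{6}$ ($X{\left(G \right)} = G \left(- \frac{1}{6}\right) = - \frac{G}{6}$)
$u{\left(y \right)} = - 18 y^{2}$ ($u{\left(y \right)} = - 3 y 6 y = - 3 \cdot 6 y y = - 3 \cdot 6 y^{2} = - 18 y^{2}$)
$u{\left(-18 \right)} X{\left(z{\left(3,2 \right)} \right)} = - 18 \left(-18\right)^{2} \left(\left(- \frac{1}{6}\right) \left(- \frac{6}{7}\right)\right) = \left(-18\right) 324 \cdot \frac{1}{7} = \left(-5832\right) \frac{1}{7} = - \frac{5832}{7}$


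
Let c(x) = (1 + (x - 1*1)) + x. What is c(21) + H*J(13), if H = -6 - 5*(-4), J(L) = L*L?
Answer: 2408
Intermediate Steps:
J(L) = L²
c(x) = 2*x (c(x) = (1 + (x - 1)) + x = (1 + (-1 + x)) + x = x + x = 2*x)
H = 14 (H = -6 + 20 = 14)
c(21) + H*J(13) = 2*21 + 14*13² = 42 + 14*169 = 42 + 2366 = 2408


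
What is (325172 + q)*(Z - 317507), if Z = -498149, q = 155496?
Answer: -392059738208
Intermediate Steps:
(325172 + q)*(Z - 317507) = (325172 + 155496)*(-498149 - 317507) = 480668*(-815656) = -392059738208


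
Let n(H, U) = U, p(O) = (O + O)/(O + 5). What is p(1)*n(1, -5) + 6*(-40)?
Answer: -725/3 ≈ -241.67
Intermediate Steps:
p(O) = 2*O/(5 + O) (p(O) = (2*O)/(5 + O) = 2*O/(5 + O))
p(1)*n(1, -5) + 6*(-40) = (2*1/(5 + 1))*(-5) + 6*(-40) = (2*1/6)*(-5) - 240 = (2*1*(⅙))*(-5) - 240 = (⅓)*(-5) - 240 = -5/3 - 240 = -725/3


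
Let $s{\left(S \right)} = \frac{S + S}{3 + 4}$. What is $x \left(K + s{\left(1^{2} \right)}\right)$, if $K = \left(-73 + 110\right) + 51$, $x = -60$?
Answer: $- \frac{37080}{7} \approx -5297.1$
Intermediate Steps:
$s{\left(S \right)} = \frac{2 S}{7}$
$K = 88$ ($K = 37 + 51 = 88$)
$x \left(K + s{\left(1^{2} \right)}\right) = - 60 \left(88 + \frac{2 \cdot 1^{2}}{7}\right) = - 60 \left(88 + \frac{2}{7} \cdot 1\right) = - 60 \left(88 + \frac{2}{7}\right) = \left(-60\right) \frac{618}{7} = - \frac{37080}{7}$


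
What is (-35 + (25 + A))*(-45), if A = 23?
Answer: -585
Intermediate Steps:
(-35 + (25 + A))*(-45) = (-35 + (25 + 23))*(-45) = (-35 + 48)*(-45) = 13*(-45) = -585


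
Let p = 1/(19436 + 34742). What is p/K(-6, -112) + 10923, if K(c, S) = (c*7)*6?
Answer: 149130146087/13652856 ≈ 10923.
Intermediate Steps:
p = 1/54178 ≈ 1.8458e-5
K(c, S) = 42*c (K(c, S) = (7*c)*6 = 42*c)
p/K(-6, -112) + 10923 = 1/(54178*((42*(-6)))) + 10923 = (1/54178)/(-252) + 10923 = (1/54178)*(-1/252) + 10923 = -1/13652856 + 10923 = 149130146087/13652856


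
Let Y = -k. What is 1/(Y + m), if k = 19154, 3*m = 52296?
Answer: -1/1722 ≈ -0.00058072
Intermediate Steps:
m = 17432 (m = (1/3)*52296 = 17432)
Y = -19154 (Y = -1*19154 = -19154)
1/(Y + m) = 1/(-19154 + 17432) = 1/(-1722) = -1/1722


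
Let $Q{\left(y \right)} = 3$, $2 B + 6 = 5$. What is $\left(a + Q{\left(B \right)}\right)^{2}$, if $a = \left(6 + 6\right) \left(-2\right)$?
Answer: $441$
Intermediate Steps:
$B = - \frac{1}{2}$ ($B = -3 + \frac{1}{2} \cdot 5 = -3 + \frac{5}{2} = - \frac{1}{2} \approx -0.5$)
$a = -24$ ($a = 12 \left(-2\right) = -24$)
$\left(a + Q{\left(B \right)}\right)^{2} = \left(-24 + 3\right)^{2} = \left(-21\right)^{2} = 441$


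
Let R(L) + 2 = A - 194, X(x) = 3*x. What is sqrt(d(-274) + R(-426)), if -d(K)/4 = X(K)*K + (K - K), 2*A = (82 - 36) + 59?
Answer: I*sqrt(3604222)/2 ≈ 949.24*I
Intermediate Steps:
A = 105/2 (A = ((82 - 36) + 59)/2 = (46 + 59)/2 = (1/2)*105 = 105/2 ≈ 52.500)
d(K) = -12*K**2 (d(K) = -4*((3*K)*K + (K - K)) = -4*(3*K**2 + 0) = -12*K**2)
R(L) = -287/2 (R(L) = -2 + (105/2 - 194) = -2 - 283/2 = -287/2)
sqrt(d(-274) + R(-426)) = sqrt(-12*(-274)**2 - 287/2) = sqrt(-12*75076 - 287/2) = sqrt(-900912 - 287/2) = sqrt(-1802111/2) = I*sqrt(3604222)/2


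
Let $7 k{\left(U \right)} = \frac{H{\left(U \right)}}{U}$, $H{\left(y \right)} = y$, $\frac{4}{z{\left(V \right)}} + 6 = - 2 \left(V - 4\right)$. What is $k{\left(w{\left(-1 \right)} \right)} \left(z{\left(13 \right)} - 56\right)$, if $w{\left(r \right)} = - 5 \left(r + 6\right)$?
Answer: $- \frac{337}{42} \approx -8.0238$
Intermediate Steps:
$z{\left(V \right)} = \frac{4}{2 - 2 V}$ ($z{\left(V \right)} = \frac{4}{-6 - 2 \left(V - 4\right)} = \frac{4}{-6 - 2 \left(-4 + V\right)} = \frac{4}{-6 - \left(-8 + 2 V\right)} = \frac{4}{2 - 2 V}$)
$w{\left(r \right)} = -30 - 5 r$ ($w{\left(r \right)} = - 5 \left(6 + r\right) = -30 - 5 r$)
$k{\left(U \right)} = \frac{1}{7}$ ($k{\left(U \right)} = \frac{U \frac{1}{U}}{7} = \frac{1}{7} \cdot 1 = \frac{1}{7}$)
$k{\left(w{\left(-1 \right)} \right)} \left(z{\left(13 \right)} - 56\right) = \frac{- \frac{2}{-1 + 13} - 56}{7} = \frac{- \frac{2}{12} - 56}{7} = \frac{\left(-2\right) \frac{1}{12} - 56}{7} = \frac{- \frac{1}{6} - 56}{7} = \frac{1}{7} \left(- \frac{337}{6}\right) = - \frac{337}{42}$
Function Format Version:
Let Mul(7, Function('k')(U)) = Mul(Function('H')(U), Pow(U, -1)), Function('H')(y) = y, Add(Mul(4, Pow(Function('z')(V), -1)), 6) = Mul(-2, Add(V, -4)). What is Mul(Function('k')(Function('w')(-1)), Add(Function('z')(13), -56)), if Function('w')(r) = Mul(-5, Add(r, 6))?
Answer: Rational(-337, 42) ≈ -8.0238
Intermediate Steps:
Function('z')(V) = Mul(4, Pow(Add(2, Mul(-2, V)), -1)) (Function('z')(V) = Mul(4, Pow(Add(-6, Mul(-2, Add(V, -4))), -1)) = Mul(4, Pow(Add(-6, Mul(-2, Add(-4, V))), -1)) = Mul(4, Pow(Add(-6, Add(8, Mul(-2, V))), -1)) = Mul(4, Pow(Add(2, Mul(-2, V)), -1)))
Function('w')(r) = Add(-30, Mul(-5, r)) (Function('w')(r) = Mul(-5, Add(6, r)) = Add(-30, Mul(-5, r)))
Function('k')(U) = Rational(1, 7) (Function('k')(U) = Mul(Rational(1, 7), Mul(U, Pow(U, -1))) = Mul(Rational(1, 7), 1) = Rational(1, 7))
Mul(Function('k')(Function('w')(-1)), Add(Function('z')(13), -56)) = Mul(Rational(1, 7), Add(Mul(-2, Pow(Add(-1, 13), -1)), -56)) = Mul(Rational(1, 7), Add(Mul(-2, Pow(12, -1)), -56)) = Mul(Rational(1, 7), Add(Mul(-2, Rational(1, 12)), -56)) = Mul(Rational(1, 7), Add(Rational(-1, 6), -56)) = Mul(Rational(1, 7), Rational(-337, 6)) = Rational(-337, 42)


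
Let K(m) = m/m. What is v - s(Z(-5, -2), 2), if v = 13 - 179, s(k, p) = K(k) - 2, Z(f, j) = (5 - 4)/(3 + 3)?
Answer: -165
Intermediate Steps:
Z(f, j) = ⅙ (Z(f, j) = 1/6 = 1*(⅙) = ⅙)
K(m) = 1
s(k, p) = -1 (s(k, p) = 1 - 2 = -1)
v = -166
v - s(Z(-5, -2), 2) = -166 - 1*(-1) = -166 + 1 = -165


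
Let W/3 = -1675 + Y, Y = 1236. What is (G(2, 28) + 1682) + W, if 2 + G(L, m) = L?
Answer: 365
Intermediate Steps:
G(L, m) = -2 + L
W = -1317 (W = 3*(-1675 + 1236) = 3*(-439) = -1317)
(G(2, 28) + 1682) + W = ((-2 + 2) + 1682) - 1317 = (0 + 1682) - 1317 = 1682 - 1317 = 365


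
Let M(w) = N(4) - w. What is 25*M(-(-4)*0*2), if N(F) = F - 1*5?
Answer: -25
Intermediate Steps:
N(F) = -5 + F (N(F) = F - 5 = -5 + F)
M(w) = -1 - w (M(w) = (-5 + 4) - w = -1 - w)
25*M(-(-4)*0*2) = 25*(-1 - (-(-4)*0)*2) = 25*(-1 - (-4*0)*2) = 25*(-1 - 0*2) = 25*(-1 - 1*0) = 25*(-1 + 0) = 25*(-1) = -25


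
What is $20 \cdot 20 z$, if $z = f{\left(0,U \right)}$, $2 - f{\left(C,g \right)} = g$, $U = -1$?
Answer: $1200$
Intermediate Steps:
$f{\left(C,g \right)} = 2 - g$
$z = 3$ ($z = 2 - -1 = 2 + 1 = 3$)
$20 \cdot 20 z = 20 \cdot 20 \cdot 3 = 400 \cdot 3 = 1200$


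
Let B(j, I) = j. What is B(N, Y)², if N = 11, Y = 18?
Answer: 121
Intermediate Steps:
B(N, Y)² = 11² = 121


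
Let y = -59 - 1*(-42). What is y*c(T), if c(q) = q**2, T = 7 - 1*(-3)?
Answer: -1700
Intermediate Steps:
T = 10 (T = 7 + 3 = 10)
y = -17 (y = -59 + 42 = -17)
y*c(T) = -17*10**2 = -17*100 = -1700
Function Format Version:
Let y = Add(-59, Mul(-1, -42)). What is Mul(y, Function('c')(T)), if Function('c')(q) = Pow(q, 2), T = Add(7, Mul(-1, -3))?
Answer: -1700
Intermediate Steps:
T = 10 (T = Add(7, 3) = 10)
y = -17 (y = Add(-59, 42) = -17)
Mul(y, Function('c')(T)) = Mul(-17, Pow(10, 2)) = Mul(-17, 100) = -1700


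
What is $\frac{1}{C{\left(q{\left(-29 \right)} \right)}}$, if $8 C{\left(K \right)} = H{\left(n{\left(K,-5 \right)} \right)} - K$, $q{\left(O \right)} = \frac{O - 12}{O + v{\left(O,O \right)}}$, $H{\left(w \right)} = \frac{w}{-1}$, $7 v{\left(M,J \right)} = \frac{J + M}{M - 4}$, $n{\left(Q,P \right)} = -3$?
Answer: $\frac{13282}{2613} \approx 5.083$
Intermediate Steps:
$v{\left(M,J \right)} = \frac{J + M}{7 \left(-4 + M\right)}$ ($v{\left(M,J \right)} = \frac{\left(J + M\right) \frac{1}{M - 4}}{7} = \frac{\left(J + M\right) \frac{1}{-4 + M}}{7} = \frac{\frac{1}{-4 + M} \left(J + M\right)}{7} = \frac{J + M}{7 \left(-4 + M\right)}$)
$H{\left(w \right)} = - w$ ($H{\left(w \right)} = w \left(-1\right) = - w$)
$q{\left(O \right)} = \frac{-12 + O}{O + \frac{2 O}{7 \left(-4 + O\right)}}$ ($q{\left(O \right)} = \frac{O - 12}{O + \frac{O + O}{7 \left(-4 + O\right)}} = \frac{-12 + O}{O + \frac{2 O}{7 \left(-4 + O\right)}}$)
$C{\left(K \right)} = \frac{3}{8} - \frac{K}{8}$ ($C{\left(K \right)} = \frac{\left(-1\right) \left(-3\right) - K}{8} = \frac{3 - K}{8} = \frac{3}{8} - \frac{K}{8}$)
$\frac{1}{C{\left(q{\left(-29 \right)} \right)}} = \frac{1}{\frac{3}{8} - \frac{7 \frac{1}{-29} \frac{1}{-26 + 7 \left(-29\right)} \left(-12 - 29\right) \left(-4 - 29\right)}{8}} = \frac{1}{\frac{3}{8} - \frac{7 \left(- \frac{1}{29}\right) \frac{1}{-26 - 203} \left(-41\right) \left(-33\right)}{8}} = \frac{1}{\frac{3}{8} - \frac{7 \left(- \frac{1}{29}\right) \frac{1}{-229} \left(-41\right) \left(-33\right)}{8}} = \frac{1}{\frac{3}{8} - \frac{7 \left(- \frac{1}{29}\right) \left(- \frac{1}{229}\right) \left(-41\right) \left(-33\right)}{8}} = \frac{1}{\frac{3}{8} - \frac{9471}{53128}} = \frac{1}{\frac{2613}{13282}} = \frac{13282}{2613}$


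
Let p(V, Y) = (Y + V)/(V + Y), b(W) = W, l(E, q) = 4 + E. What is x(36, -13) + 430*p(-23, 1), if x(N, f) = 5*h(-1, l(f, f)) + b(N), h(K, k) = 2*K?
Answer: 456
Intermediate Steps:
x(N, f) = -10 + N (x(N, f) = 5*(2*(-1)) + N = 5*(-2) + N = -10 + N)
p(V, Y) = 1 (p(V, Y) = (V + Y)/(V + Y) = 1)
x(36, -13) + 430*p(-23, 1) = (-10 + 36) + 430*1 = 26 + 430 = 456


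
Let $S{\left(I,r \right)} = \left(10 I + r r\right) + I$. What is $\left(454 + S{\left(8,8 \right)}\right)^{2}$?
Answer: $367236$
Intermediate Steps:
$S{\left(I,r \right)} = r^{2} + 11 I$ ($S{\left(I,r \right)} = \left(10 I + r^{2}\right) + I = \left(r^{2} + 10 I\right) + I = r^{2} + 11 I$)
$\left(454 + S{\left(8,8 \right)}\right)^{2} = \left(454 + \left(8^{2} + 11 \cdot 8\right)\right)^{2} = \left(454 + \left(64 + 88\right)\right)^{2} = \left(454 + 152\right)^{2} = 606^{2} = 367236$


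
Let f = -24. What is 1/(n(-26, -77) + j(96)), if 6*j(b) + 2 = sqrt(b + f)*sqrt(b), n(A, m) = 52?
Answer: 465/22297 - 72*sqrt(3)/22297 ≈ 0.015262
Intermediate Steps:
j(b) = -1/3 + sqrt(b)*sqrt(-24 + b)/6 (j(b) = -1/3 + (sqrt(b - 24)*sqrt(b))/6 = -1/3 + (sqrt(-24 + b)*sqrt(b))/6 = -1/3 + (sqrt(b)*sqrt(-24 + b))/6 = -1/3 + sqrt(b)*sqrt(-24 + b)/6)
1/(n(-26, -77) + j(96)) = 1/(52 + (-1/3 + sqrt(96)*sqrt(-24 + 96)/6)) = 1/(52 + (-1/3 + (4*sqrt(6))*sqrt(72)/6)) = 1/(52 + (-1/3 + (4*sqrt(6))*(6*sqrt(2))/6)) = 1/(52 + (-1/3 + 8*sqrt(3))) = 1/(155/3 + 8*sqrt(3))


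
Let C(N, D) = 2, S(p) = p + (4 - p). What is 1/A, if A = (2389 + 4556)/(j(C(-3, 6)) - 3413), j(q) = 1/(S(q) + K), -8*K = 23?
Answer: -30709/62505 ≈ -0.49130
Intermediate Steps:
K = -23/8 (K = -⅛*23 = -23/8 ≈ -2.8750)
S(p) = 4
j(q) = 8/9 (j(q) = 1/(4 - 23/8) = 1/(9/8) = 8/9)
A = -62505/30709 (A = (2389 + 4556)/(8/9 - 3413) = 6945/(-30709/9) = 6945*(-9/30709) = -62505/30709 ≈ -2.0354)
1/A = 1/(-62505/30709) = -30709/62505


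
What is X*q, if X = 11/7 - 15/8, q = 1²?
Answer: -17/56 ≈ -0.30357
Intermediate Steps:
q = 1
X = -17/56 (X = 11*(⅐) - 15*⅛ = 11/7 - 15/8 = -17/56 ≈ -0.30357)
X*q = -17/56*1 = -17/56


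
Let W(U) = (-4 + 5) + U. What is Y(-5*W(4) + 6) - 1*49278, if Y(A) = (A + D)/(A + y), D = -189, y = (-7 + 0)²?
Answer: -739274/15 ≈ -49285.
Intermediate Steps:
y = 49 (y = (-7)² = 49)
W(U) = 1 + U
Y(A) = (-189 + A)/(49 + A) (Y(A) = (A - 189)/(A + 49) = (-189 + A)/(49 + A))
Y(-5*W(4) + 6) - 1*49278 = (-189 + (-5*(1 + 4) + 6))/(49 + (-5*(1 + 4) + 6)) - 1*49278 = (-189 + (-5*5 + 6))/(49 + (-5*5 + 6)) - 49278 = (-189 + (-25 + 6))/(49 + (-25 + 6)) - 49278 = (-189 - 19)/(49 - 19) - 49278 = -208/30 - 49278 = (1/30)*(-208) - 49278 = -104/15 - 49278 = -739274/15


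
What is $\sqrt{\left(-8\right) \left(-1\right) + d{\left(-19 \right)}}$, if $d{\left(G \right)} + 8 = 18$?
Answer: $3 \sqrt{2} \approx 4.2426$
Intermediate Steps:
$d{\left(G \right)} = 10$ ($d{\left(G \right)} = -8 + 18 = 10$)
$\sqrt{\left(-8\right) \left(-1\right) + d{\left(-19 \right)}} = \sqrt{\left(-8\right) \left(-1\right) + 10} = \sqrt{8 + 10} = \sqrt{18} = 3 \sqrt{2}$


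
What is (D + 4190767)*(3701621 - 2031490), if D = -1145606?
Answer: 5085817786091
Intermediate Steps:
(D + 4190767)*(3701621 - 2031490) = (-1145606 + 4190767)*(3701621 - 2031490) = 3045161*1670131 = 5085817786091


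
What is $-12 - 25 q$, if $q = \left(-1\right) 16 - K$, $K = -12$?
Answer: $88$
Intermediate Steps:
$q = -4$ ($q = \left(-1\right) 16 - -12 = -16 + 12 = -4$)
$-12 - 25 q = -12 - -100 = -12 + 100 = 88$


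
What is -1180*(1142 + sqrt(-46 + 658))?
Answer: -1347560 - 7080*sqrt(17) ≈ -1.3768e+6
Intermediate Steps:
-1180*(1142 + sqrt(-46 + 658)) = -1180*(1142 + sqrt(612)) = -1180*(1142 + 6*sqrt(17)) = -1347560 - 7080*sqrt(17)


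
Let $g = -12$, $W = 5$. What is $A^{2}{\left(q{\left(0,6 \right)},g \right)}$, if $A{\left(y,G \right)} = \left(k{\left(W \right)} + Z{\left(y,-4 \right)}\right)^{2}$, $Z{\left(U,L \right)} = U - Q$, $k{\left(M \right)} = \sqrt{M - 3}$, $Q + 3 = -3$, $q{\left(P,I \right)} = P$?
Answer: $\left(6 + \sqrt{2}\right)^{4} \approx 3021.8$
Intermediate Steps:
$Q = -6$ ($Q = -3 - 3 = -6$)
$k{\left(M \right)} = \sqrt{-3 + M}$
$Z{\left(U,L \right)} = 6 + U$ ($Z{\left(U,L \right)} = U - -6 = U + 6 = 6 + U$)
$A{\left(y,G \right)} = \left(6 + y + \sqrt{2}\right)^{2}$ ($A{\left(y,G \right)} = \left(\sqrt{-3 + 5} + \left(6 + y\right)\right)^{2} = \left(\sqrt{2} + \left(6 + y\right)\right)^{2} = \left(6 + y + \sqrt{2}\right)^{2}$)
$A^{2}{\left(q{\left(0,6 \right)},g \right)} = \left(\left(6 + 0 + \sqrt{2}\right)^{2}\right)^{2} = \left(\left(6 + \sqrt{2}\right)^{2}\right)^{2} = \left(6 + \sqrt{2}\right)^{4}$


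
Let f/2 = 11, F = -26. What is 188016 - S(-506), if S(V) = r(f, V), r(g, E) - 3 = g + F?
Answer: 188017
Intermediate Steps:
f = 22 (f = 2*11 = 22)
r(g, E) = -23 + g (r(g, E) = 3 + (g - 26) = 3 + (-26 + g) = -23 + g)
S(V) = -1 (S(V) = -23 + 22 = -1)
188016 - S(-506) = 188016 - 1*(-1) = 188016 + 1 = 188017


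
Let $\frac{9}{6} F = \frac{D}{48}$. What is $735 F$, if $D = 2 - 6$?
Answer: $- \frac{245}{6} \approx -40.833$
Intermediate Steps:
$D = -4$ ($D = 2 - 6 = -4$)
$F = - \frac{1}{18}$ ($F = \frac{2 \left(- \frac{4}{48}\right)}{3} = \frac{2 \left(\left(-4\right) \frac{1}{48}\right)}{3} = \frac{2}{3} \left(- \frac{1}{12}\right) = - \frac{1}{18} \approx -0.055556$)
$735 F = 735 \left(- \frac{1}{18}\right) = - \frac{245}{6}$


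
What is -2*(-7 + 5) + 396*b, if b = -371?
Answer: -146912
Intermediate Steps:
-2*(-7 + 5) + 396*b = -2*(-7 + 5) + 396*(-371) = -2*(-2) - 146916 = 4 - 146916 = -146912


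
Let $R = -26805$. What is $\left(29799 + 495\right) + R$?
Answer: $3489$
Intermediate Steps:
$\left(29799 + 495\right) + R = \left(29799 + 495\right) - 26805 = 30294 - 26805 = 3489$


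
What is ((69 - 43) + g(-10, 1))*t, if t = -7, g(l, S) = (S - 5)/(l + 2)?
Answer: -371/2 ≈ -185.50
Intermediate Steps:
g(l, S) = (-5 + S)/(2 + l)
((69 - 43) + g(-10, 1))*t = ((69 - 43) + (-5 + 1)/(2 - 10))*(-7) = (26 - 4/(-8))*(-7) = (26 - 1/8*(-4))*(-7) = (26 + 1/2)*(-7) = (53/2)*(-7) = -371/2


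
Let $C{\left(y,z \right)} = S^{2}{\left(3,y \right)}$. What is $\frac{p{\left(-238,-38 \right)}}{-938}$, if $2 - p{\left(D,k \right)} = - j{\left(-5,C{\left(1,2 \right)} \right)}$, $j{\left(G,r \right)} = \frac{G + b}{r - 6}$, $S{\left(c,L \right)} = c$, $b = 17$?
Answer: $- \frac{3}{469} \approx -0.0063966$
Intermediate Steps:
$C{\left(y,z \right)} = 9$ ($C{\left(y,z \right)} = 3^{2} = 9$)
$j{\left(G,r \right)} = \frac{17 + G}{-6 + r}$ ($j{\left(G,r \right)} = \frac{G + 17}{r - 6} = \frac{17 + G}{-6 + r}$)
$p{\left(D,k \right)} = 6$ ($p{\left(D,k \right)} = 2 - - \frac{17 - 5}{-6 + 9} = 2 - - \frac{12}{3} = 2 - \left(-1\right) 4 = 2 - -4 = 2 + 4 = 6$)
$\frac{p{\left(-238,-38 \right)}}{-938} = \frac{6}{-938} = 6 \left(- \frac{1}{938}\right) = - \frac{3}{469}$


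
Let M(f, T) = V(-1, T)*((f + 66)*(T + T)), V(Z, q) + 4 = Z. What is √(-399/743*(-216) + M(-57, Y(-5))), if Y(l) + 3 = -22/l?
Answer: 3*I*√613718/743 ≈ 3.1631*I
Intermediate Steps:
V(Z, q) = -4 + Z
Y(l) = -3 - 22/l
M(f, T) = -10*T*(66 + f) (M(f, T) = (-4 - 1)*((f + 66)*(T + T)) = -5*(66 + f)*2*T = -10*T*(66 + f))
√(-399/743*(-216) + M(-57, Y(-5))) = √(-399/743*(-216) - 10*(-3 - 22/(-5))*(66 - 57)) = √(-399*1/743*(-216) - 10*(-3 - 22*(-⅕))*9) = √(-399/743*(-216) - 10*(-3 + 22/5)*9) = √(86184/743 - 10*7/5*9) = √(86184/743 - 126) = √(-7434/743) = 3*I*√613718/743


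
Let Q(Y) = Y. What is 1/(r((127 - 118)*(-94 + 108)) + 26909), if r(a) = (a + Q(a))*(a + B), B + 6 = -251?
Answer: -1/6103 ≈ -0.00016385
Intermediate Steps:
B = -257 (B = -6 - 251 = -257)
r(a) = 2*a*(-257 + a) (r(a) = (a + a)*(a - 257) = (2*a)*(-257 + a) = 2*a*(-257 + a))
1/(r((127 - 118)*(-94 + 108)) + 26909) = 1/(2*((127 - 118)*(-94 + 108))*(-257 + (127 - 118)*(-94 + 108)) + 26909) = 1/(2*(9*14)*(-257 + 9*14) + 26909) = 1/(2*126*(-257 + 126) + 26909) = 1/(2*126*(-131) + 26909) = 1/(-33012 + 26909) = 1/(-6103) = -1/6103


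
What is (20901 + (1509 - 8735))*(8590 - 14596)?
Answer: -82132050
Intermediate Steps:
(20901 + (1509 - 8735))*(8590 - 14596) = (20901 - 7226)*(-6006) = 13675*(-6006) = -82132050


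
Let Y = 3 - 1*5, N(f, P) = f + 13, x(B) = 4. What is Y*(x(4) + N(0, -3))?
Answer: -34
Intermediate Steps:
N(f, P) = 13 + f
Y = -2 (Y = 3 - 5 = -2)
Y*(x(4) + N(0, -3)) = -2*(4 + (13 + 0)) = -2*(4 + 13) = -2*17 = -34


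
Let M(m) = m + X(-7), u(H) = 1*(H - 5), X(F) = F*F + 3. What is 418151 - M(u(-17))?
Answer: 418121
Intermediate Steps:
X(F) = 3 + F² (X(F) = F² + 3 = 3 + F²)
u(H) = -5 + H (u(H) = 1*(-5 + H) = -5 + H)
M(m) = 52 + m (M(m) = m + (3 + (-7)²) = m + (3 + 49) = m + 52 = 52 + m)
418151 - M(u(-17)) = 418151 - (52 + (-5 - 17)) = 418151 - (52 - 22) = 418151 - 1*30 = 418151 - 30 = 418121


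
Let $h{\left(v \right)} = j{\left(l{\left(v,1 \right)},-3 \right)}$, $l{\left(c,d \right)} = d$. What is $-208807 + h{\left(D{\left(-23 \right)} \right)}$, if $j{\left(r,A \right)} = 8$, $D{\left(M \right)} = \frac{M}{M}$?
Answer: $-208799$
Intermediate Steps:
$D{\left(M \right)} = 1$
$h{\left(v \right)} = 8$
$-208807 + h{\left(D{\left(-23 \right)} \right)} = -208807 + 8 = -208799$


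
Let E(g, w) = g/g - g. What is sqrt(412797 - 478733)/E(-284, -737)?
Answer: 4*I*sqrt(4121)/285 ≈ 0.90098*I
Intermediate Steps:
E(g, w) = 1 - g
sqrt(412797 - 478733)/E(-284, -737) = sqrt(412797 - 478733)/(1 - 1*(-284)) = sqrt(-65936)/(1 + 284) = (4*I*sqrt(4121))/285 = (4*I*sqrt(4121))*(1/285) = 4*I*sqrt(4121)/285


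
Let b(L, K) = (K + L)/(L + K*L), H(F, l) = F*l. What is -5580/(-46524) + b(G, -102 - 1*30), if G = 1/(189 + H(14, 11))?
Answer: 175592090/507887 ≈ 345.73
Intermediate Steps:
G = 1/343 (G = 1/(189 + 14*11) = 1/(189 + 154) = 1/343 ≈ 0.0029155)
b(L, K) = (K + L)/(L + K*L)
-5580/(-46524) + b(G, -102 - 1*30) = -5580/(-46524) + ((-102 - 1*30) + 1/343)/((1/343)*(1 + (-102 - 1*30))) = -5580*(-1/46524) + 343*((-102 - 30) + 1/343)/(1 + (-102 - 30)) = 465/3877 + 343*(-132 + 1/343)/(1 - 132) = 465/3877 + 343*(-45275/343)/(-131) = 465/3877 + 343*(-1/131)*(-45275/343) = 465/3877 + 45275/131 = 175592090/507887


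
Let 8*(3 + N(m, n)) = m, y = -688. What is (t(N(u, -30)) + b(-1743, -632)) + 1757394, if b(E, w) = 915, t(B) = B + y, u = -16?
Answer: 1757616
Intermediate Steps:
N(m, n) = -3 + m/8
t(B) = -688 + B (t(B) = B - 688 = -688 + B)
(t(N(u, -30)) + b(-1743, -632)) + 1757394 = ((-688 + (-3 + (⅛)*(-16))) + 915) + 1757394 = ((-688 + (-3 - 2)) + 915) + 1757394 = ((-688 - 5) + 915) + 1757394 = (-693 + 915) + 1757394 = 222 + 1757394 = 1757616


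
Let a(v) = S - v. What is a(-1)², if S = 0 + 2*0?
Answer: 1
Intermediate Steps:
S = 0 (S = 0 + 0 = 0)
a(v) = -v (a(v) = 0 - v = -v)
a(-1)² = (-1*(-1))² = 1² = 1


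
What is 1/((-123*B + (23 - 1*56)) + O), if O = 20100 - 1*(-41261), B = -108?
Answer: 1/74612 ≈ 1.3403e-5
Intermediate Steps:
O = 61361 (O = 20100 + 41261 = 61361)
1/((-123*B + (23 - 1*56)) + O) = 1/((-123*(-108) + (23 - 1*56)) + 61361) = 1/((13284 + (23 - 56)) + 61361) = 1/((13284 - 33) + 61361) = 1/(13251 + 61361) = 1/74612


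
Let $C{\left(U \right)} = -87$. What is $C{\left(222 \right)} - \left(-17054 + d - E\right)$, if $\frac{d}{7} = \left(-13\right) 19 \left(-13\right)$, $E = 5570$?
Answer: $60$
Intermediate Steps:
$d = 22477$ ($d = 7 \left(-13\right) 19 \left(-13\right) = 7 \left(\left(-247\right) \left(-13\right)\right) = 7 \cdot 3211 = 22477$)
$C{\left(222 \right)} - \left(-17054 + d - E\right) = -87 + \left(\left(5570 - 22477\right) - -17054\right) = -87 + \left(\left(5570 - 22477\right) + 17054\right) = -87 + \left(-16907 + 17054\right) = -87 + 147 = 60$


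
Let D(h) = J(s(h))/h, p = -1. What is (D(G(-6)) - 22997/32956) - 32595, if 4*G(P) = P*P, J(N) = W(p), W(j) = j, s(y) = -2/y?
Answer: -9668047309/296604 ≈ -32596.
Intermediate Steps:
J(N) = -1
G(P) = P**2/4 (G(P) = (P*P)/4 = P**2/4)
D(h) = -1/h
(D(G(-6)) - 22997/32956) - 32595 = (-1/((1/4)*(-6)**2) - 22997/32956) - 32595 = (-1/((1/4)*36) - 22997*1/32956) - 32595 = (-1/9 - 22997/32956) - 32595 = -239929/296604 - 32595 = -9668047309/296604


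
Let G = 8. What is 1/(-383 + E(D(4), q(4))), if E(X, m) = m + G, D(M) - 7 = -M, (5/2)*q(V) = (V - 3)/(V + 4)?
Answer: -20/7499 ≈ -0.0026670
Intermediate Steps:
q(V) = 2*(-3 + V)/(5*(4 + V)) (q(V) = 2*((V - 3)/(V + 4))/5 = 2*((-3 + V)/(4 + V))/5 = 2*(-3 + V)/(5*(4 + V)))
D(M) = 7 - M
E(X, m) = 8 + m (E(X, m) = m + 8 = 8 + m)
1/(-383 + E(D(4), q(4))) = 1/(-383 + (8 + 2*(-3 + 4)/(5*(4 + 4)))) = 1/(-383 + (8 + (⅖)*1/8)) = 1/(-383 + (8 + (⅖)*(⅛)*1)) = 1/(-383 + (8 + 1/20)) = 1/(-383 + 161/20) = 1/(-7499/20) = -20/7499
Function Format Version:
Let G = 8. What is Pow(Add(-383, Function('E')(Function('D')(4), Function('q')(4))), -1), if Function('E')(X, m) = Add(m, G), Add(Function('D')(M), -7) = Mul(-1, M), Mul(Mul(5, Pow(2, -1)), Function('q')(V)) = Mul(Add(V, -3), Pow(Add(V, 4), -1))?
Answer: Rational(-20, 7499) ≈ -0.0026670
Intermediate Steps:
Function('q')(V) = Mul(Rational(2, 5), Pow(Add(4, V), -1), Add(-3, V)) (Function('q')(V) = Mul(Rational(2, 5), Mul(Add(V, -3), Pow(Add(V, 4), -1))) = Mul(Rational(2, 5), Mul(Add(-3, V), Pow(Add(4, V), -1))) = Mul(Rational(2, 5), Mul(Pow(Add(4, V), -1), Add(-3, V))) = Mul(Rational(2, 5), Pow(Add(4, V), -1), Add(-3, V)))
Function('D')(M) = Add(7, Mul(-1, M))
Function('E')(X, m) = Add(8, m) (Function('E')(X, m) = Add(m, 8) = Add(8, m))
Pow(Add(-383, Function('E')(Function('D')(4), Function('q')(4))), -1) = Pow(Add(-383, Add(8, Mul(Rational(2, 5), Pow(Add(4, 4), -1), Add(-3, 4)))), -1) = Pow(Add(-383, Add(8, Mul(Rational(2, 5), Pow(8, -1), 1))), -1) = Pow(Add(-383, Add(8, Mul(Rational(2, 5), Rational(1, 8), 1))), -1) = Pow(Add(-383, Add(8, Rational(1, 20))), -1) = Pow(Add(-383, Rational(161, 20)), -1) = Pow(Rational(-7499, 20), -1) = Rational(-20, 7499)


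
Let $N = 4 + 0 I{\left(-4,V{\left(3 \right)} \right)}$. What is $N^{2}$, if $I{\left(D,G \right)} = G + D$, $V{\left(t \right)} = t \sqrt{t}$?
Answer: $16$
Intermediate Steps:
$V{\left(t \right)} = t^{\frac{3}{2}}$
$I{\left(D,G \right)} = D + G$
$N = 4$ ($N = 4 + 0 \left(-4 + 3^{\frac{3}{2}}\right) = 4 + 0 \left(-4 + 3 \sqrt{3}\right) = 4 + 0 = 4$)
$N^{2} = 4^{2} = 16$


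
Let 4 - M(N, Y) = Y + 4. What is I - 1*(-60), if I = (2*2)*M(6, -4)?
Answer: 76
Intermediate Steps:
M(N, Y) = -Y (M(N, Y) = 4 - (Y + 4) = 4 - (4 + Y) = 4 + (-4 - Y) = -Y)
I = 16 (I = (2*2)*(-1*(-4)) = 4*4 = 16)
I - 1*(-60) = 16 - 1*(-60) = 16 + 60 = 76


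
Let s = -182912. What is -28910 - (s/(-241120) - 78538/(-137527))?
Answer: -29959826358112/1036265945 ≈ -28911.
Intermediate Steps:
-28910 - (s/(-241120) - 78538/(-137527)) = -28910 - (-182912/(-241120) - 78538/(-137527)) = -28910 - (-182912*(-1/241120) - 78538*(-1/137527)) = -28910 - (5716/7535 + 78538/137527) = -28910 - 1*1377888162/1036265945 = -28910 - 1377888162/1036265945 = -29959826358112/1036265945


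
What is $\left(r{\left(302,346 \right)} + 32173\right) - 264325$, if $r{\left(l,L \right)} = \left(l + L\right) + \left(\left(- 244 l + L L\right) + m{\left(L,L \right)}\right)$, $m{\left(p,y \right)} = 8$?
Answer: $-185468$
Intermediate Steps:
$r{\left(l,L \right)} = 8 + L + L^{2} - 243 l$ ($r{\left(l,L \right)} = \left(l + L\right) + \left(\left(- 244 l + L L\right) + 8\right) = \left(L + l\right) + \left(\left(- 244 l + L^{2}\right) + 8\right) = \left(L + l\right) + \left(\left(L^{2} - 244 l\right) + 8\right) = \left(L + l\right) + \left(8 + L^{2} - 244 l\right) = 8 + L + L^{2} - 243 l$)
$\left(r{\left(302,346 \right)} + 32173\right) - 264325 = \left(\left(8 + 346 + 346^{2} - 73386\right) + 32173\right) - 264325 = \left(\left(8 + 346 + 119716 - 73386\right) + 32173\right) - 264325 = \left(46684 + 32173\right) - 264325 = 78857 - 264325 = -185468$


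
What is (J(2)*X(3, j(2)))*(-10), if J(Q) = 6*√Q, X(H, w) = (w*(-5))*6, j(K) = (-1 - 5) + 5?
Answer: -1800*√2 ≈ -2545.6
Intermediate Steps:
j(K) = -1 (j(K) = -6 + 5 = -1)
X(H, w) = -30*w (X(H, w) = -5*w*6 = -30*w)
(J(2)*X(3, j(2)))*(-10) = ((6*√2)*(-30*(-1)))*(-10) = ((6*√2)*30)*(-10) = (180*√2)*(-10) = -1800*√2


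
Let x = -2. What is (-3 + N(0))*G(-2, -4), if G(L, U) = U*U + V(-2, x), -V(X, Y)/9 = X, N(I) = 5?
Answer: 68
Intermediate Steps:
V(X, Y) = -9*X
G(L, U) = 18 + U² (G(L, U) = U*U - 9*(-2) = U² + 18 = 18 + U²)
(-3 + N(0))*G(-2, -4) = (-3 + 5)*(18 + (-4)²) = 2*(18 + 16) = 2*34 = 68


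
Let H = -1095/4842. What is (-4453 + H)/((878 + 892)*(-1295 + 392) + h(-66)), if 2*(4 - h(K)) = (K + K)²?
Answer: 7187507/2593727052 ≈ 0.0027711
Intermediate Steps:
H = -365/1614 (H = -1095*1/4842 = -365/1614 ≈ -0.22615)
h(K) = 4 - 2*K² (h(K) = 4 - (K + K)²/2 = 4 - 4*K²/2 = 4 - 2*K²)
(-4453 + H)/((878 + 892)*(-1295 + 392) + h(-66)) = (-4453 - 365/1614)/((878 + 892)*(-1295 + 392) + (4 - 2*(-66)²)) = -7187507/(1614*(1770*(-903) + (4 - 2*4356))) = -7187507/(1614*(-1598310 + (4 - 8712))) = -7187507/(1614*(-1598310 - 8708)) = -7187507/1614/(-1607018) = -7187507/1614*(-1/1607018) = 7187507/2593727052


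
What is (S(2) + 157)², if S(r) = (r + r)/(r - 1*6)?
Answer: 24336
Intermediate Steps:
S(r) = 2*r/(-6 + r) (S(r) = (2*r)/(r - 6) = (2*r)/(-6 + r) = 2*r/(-6 + r))
(S(2) + 157)² = (2*2/(-6 + 2) + 157)² = (2*2/(-4) + 157)² = (2*2*(-¼) + 157)² = (-1 + 157)² = 156² = 24336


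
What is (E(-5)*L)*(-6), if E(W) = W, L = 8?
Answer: 240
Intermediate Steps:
(E(-5)*L)*(-6) = -5*8*(-6) = -40*(-6) = 240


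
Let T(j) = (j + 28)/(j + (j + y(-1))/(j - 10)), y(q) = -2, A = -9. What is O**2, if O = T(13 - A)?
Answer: 22500/5041 ≈ 4.4634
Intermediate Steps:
T(j) = (28 + j)/(j + (-2 + j)/(-10 + j)) (T(j) = (j + 28)/(j + (j - 2)/(j - 10)) = (28 + j)/(j + (-2 + j)/(-10 + j)))
O = 150/71 (O = (280 - (13 - 1*(-9))**2 - 18*(13 - 1*(-9)))/(2 - (13 - 1*(-9))**2 + 9*(13 - 1*(-9))) = (280 - (13 + 9)**2 - 18*(13 + 9))/(2 - (13 + 9)**2 + 9*(13 + 9)) = (280 - 1*22**2 - 18*22)/(2 - 1*22**2 + 9*22) = (280 - 1*484 - 396)/(2 - 1*484 + 198) = (280 - 484 - 396)/(2 - 484 + 198) = -600/(-284) = -1/284*(-600) = 150/71 ≈ 2.1127)
O**2 = (150/71)**2 = 22500/5041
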